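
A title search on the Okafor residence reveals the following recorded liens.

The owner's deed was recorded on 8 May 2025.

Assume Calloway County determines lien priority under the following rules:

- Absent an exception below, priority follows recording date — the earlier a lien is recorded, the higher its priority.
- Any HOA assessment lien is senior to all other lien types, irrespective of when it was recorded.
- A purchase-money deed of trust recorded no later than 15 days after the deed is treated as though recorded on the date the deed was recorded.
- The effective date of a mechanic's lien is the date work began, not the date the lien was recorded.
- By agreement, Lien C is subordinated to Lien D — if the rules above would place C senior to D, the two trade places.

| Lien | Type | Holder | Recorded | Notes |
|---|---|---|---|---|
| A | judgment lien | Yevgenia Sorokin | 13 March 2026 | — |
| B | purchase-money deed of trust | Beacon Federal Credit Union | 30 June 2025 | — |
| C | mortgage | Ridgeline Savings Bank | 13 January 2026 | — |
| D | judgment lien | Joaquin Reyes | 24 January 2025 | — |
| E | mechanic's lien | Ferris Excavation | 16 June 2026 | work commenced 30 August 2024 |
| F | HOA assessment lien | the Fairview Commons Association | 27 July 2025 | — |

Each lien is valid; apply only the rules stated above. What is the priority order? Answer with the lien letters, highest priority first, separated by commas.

F, E, D, B, C, A

First, effective dates: B was recorded 53 days after the deed, outside the 15-day window, so it keeps its recording date; E relates back to 30 August 2024 (work commenced).
As an HOA assessment lien, F is senior to every other lien.
The other liens, earliest effective date first: E (30 August 2024), D (24 January 2025), B (30 June 2025), C (13 January 2026), A (13 March 2026).
C is already junior to D, so the subordination agreement changes nothing.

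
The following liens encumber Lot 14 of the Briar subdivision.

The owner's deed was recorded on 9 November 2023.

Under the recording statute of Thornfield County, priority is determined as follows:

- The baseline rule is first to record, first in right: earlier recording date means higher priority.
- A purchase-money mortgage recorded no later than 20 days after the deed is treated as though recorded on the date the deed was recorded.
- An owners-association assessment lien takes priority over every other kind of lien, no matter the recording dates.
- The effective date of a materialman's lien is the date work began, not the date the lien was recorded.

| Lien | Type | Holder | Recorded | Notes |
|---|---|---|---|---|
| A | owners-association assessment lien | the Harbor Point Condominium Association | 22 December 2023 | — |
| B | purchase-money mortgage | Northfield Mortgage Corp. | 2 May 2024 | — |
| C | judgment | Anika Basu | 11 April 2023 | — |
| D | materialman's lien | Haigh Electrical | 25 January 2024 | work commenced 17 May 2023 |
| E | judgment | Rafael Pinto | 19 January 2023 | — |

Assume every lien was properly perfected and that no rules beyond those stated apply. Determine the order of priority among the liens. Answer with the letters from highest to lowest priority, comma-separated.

Adjusting effective dates: B was recorded 175 days after the deed, outside the 20-day window, so it keeps its recording date; D's effective date is 17 May 2023, when work began.
A is an owners-association assessment lien and takes priority over every other lien.
The other liens, earliest effective date first: E (19 January 2023), C (11 April 2023), D (17 May 2023), B (2 May 2024).

A, E, C, D, B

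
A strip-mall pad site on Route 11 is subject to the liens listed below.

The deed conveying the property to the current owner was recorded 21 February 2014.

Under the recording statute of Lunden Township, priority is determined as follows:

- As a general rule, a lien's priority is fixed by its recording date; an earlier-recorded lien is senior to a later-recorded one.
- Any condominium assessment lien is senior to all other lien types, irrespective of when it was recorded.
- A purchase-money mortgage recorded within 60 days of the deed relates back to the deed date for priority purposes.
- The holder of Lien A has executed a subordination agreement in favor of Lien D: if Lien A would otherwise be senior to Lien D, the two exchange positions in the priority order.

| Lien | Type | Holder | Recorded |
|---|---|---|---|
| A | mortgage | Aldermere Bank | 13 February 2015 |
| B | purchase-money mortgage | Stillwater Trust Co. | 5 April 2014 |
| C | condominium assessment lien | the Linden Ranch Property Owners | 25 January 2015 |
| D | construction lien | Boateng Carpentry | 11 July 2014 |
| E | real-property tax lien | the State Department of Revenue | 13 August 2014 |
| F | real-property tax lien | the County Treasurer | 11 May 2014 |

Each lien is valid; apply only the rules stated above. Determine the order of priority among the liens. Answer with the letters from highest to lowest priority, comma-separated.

First, effective dates: B relates back to the deed date 21 February 2014.
C is a condominium assessment lien and takes priority over every other lien.
Ordering the rest by effective date: B (21 February 2014), F (11 May 2014), D (11 July 2014), E (13 August 2014), A (13 February 2015).
A already ranks below D; the subordination has no effect.

C, B, F, D, E, A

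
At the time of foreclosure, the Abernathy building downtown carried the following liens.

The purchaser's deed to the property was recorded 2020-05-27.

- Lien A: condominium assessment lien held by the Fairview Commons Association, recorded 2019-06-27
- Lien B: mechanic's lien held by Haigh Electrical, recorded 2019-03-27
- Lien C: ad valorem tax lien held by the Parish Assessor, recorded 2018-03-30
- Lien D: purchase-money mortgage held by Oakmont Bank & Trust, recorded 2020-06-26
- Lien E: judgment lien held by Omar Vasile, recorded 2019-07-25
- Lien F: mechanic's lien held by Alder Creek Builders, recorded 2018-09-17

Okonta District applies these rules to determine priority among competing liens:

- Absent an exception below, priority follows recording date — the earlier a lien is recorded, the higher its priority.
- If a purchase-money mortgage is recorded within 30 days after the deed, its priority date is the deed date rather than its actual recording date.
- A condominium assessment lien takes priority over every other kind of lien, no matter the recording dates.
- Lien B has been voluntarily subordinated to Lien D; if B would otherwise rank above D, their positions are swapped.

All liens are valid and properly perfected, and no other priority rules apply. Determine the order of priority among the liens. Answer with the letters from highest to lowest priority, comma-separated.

A, C, F, D, E, B

First, effective dates: D was recorded within the 30-day window, so its effective date is the deed date 2020-05-27.
A is a condominium assessment lien, so it outranks all other liens regardless of date.
Ordering the rest by effective date: C (2018-03-30), F (2018-09-17), B (2019-03-27), E (2019-07-25), D (2020-05-27).
B would otherwise be senior to D, so under the subordination agreement B and D exchange positions.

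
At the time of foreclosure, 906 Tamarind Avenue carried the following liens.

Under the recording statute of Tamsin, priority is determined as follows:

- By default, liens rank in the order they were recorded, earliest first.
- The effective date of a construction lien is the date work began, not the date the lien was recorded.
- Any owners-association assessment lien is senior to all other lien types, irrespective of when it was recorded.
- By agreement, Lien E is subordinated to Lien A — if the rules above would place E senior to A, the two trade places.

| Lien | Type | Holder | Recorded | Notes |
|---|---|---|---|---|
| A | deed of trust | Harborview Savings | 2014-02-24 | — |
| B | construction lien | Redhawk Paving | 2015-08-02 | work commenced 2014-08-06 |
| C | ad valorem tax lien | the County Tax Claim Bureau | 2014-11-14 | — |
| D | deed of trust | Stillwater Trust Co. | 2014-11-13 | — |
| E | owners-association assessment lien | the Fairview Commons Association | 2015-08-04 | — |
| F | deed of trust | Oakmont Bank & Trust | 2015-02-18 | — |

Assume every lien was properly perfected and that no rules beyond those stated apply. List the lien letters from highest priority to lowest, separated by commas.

A, E, B, D, C, F

Effective dates after the stated exceptions: B relates back to 2014-08-06 (work commenced).
E is an owners-association assessment lien, so it outranks all other liens regardless of date.
Among the remaining liens, by effective date: A (2014-02-24), B (2014-08-06), D (2014-11-13), C (2014-11-14), F (2015-02-18).
E is senior to A before the subordination, so the two trade places.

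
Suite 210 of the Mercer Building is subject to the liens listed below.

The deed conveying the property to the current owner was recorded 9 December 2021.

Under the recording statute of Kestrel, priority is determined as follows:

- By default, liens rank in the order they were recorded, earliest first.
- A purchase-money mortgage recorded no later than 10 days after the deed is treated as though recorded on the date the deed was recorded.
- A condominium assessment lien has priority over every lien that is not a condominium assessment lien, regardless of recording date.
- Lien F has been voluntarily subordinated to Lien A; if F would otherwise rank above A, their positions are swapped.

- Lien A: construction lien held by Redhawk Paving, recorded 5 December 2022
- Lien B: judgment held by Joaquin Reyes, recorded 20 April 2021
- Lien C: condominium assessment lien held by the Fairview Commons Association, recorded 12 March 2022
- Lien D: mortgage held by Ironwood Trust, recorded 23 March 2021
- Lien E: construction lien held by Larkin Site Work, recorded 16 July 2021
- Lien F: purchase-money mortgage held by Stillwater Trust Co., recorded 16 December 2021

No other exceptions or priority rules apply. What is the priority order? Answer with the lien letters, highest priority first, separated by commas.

C, D, B, E, A, F

Effective dates: F's effective date is the deed date, 9 December 2021.
C, as a condominium assessment lien, has superpriority and ranks first.
Remaining liens by effective date: D (23 March 2021), B (20 April 2021), E (16 July 2021), F (9 December 2021), A (5 December 2022).
F would otherwise be senior to A, so under the subordination agreement F and A exchange positions.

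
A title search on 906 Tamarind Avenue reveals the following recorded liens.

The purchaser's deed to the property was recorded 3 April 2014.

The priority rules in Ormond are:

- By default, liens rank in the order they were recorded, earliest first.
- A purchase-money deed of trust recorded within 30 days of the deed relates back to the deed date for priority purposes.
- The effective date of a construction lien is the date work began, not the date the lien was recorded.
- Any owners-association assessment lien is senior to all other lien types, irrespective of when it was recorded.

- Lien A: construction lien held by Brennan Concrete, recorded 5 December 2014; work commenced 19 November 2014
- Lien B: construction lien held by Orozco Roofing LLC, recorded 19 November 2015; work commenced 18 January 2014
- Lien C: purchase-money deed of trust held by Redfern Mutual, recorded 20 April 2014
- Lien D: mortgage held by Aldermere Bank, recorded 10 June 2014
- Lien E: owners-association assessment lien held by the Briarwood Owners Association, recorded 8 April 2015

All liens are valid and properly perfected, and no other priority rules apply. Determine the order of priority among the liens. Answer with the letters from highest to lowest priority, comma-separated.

E, B, C, D, A

Adjusting effective dates: A's effective date is 19 November 2014, when work began; B relates back to 18 January 2014 (work commenced); C was recorded within the 30-day window, so its effective date is the deed date 3 April 2014.
E is an owners-association assessment lien and takes priority over every other lien.
Remaining liens by effective date: B (18 January 2014), C (3 April 2014), D (10 June 2014), A (19 November 2014).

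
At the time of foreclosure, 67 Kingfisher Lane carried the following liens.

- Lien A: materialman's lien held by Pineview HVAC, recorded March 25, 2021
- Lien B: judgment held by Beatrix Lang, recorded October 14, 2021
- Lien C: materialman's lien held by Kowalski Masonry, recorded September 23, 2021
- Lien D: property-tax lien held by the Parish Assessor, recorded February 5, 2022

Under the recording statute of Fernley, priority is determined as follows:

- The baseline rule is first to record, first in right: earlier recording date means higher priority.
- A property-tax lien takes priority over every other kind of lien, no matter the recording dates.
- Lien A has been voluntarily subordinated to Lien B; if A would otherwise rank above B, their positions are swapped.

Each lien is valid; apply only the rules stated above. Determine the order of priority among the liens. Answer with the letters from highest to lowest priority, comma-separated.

D is a property-tax lien, so it outranks all other liens regardless of date.
Ordering the rest by effective date: A (March 25, 2021), C (September 23, 2021), B (October 14, 2021).
Because A would otherwise rank above B, the subordination swaps them.

D, B, C, A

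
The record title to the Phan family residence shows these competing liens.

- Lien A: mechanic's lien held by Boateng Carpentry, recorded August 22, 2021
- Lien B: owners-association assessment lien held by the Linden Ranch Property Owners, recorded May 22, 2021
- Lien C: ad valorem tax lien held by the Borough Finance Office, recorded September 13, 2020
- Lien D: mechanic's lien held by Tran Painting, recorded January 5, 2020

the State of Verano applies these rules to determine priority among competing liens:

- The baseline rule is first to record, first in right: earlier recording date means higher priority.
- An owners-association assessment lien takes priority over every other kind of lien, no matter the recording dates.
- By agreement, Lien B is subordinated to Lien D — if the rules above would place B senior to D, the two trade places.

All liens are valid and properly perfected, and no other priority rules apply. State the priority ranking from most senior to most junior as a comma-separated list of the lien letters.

B is an owners-association assessment lien, so it outranks all other liens regardless of date.
The other liens, earliest effective date first: D (January 5, 2020), C (September 13, 2020), A (August 22, 2021).
B is senior to D before the subordination, so the two trade places.

D, B, C, A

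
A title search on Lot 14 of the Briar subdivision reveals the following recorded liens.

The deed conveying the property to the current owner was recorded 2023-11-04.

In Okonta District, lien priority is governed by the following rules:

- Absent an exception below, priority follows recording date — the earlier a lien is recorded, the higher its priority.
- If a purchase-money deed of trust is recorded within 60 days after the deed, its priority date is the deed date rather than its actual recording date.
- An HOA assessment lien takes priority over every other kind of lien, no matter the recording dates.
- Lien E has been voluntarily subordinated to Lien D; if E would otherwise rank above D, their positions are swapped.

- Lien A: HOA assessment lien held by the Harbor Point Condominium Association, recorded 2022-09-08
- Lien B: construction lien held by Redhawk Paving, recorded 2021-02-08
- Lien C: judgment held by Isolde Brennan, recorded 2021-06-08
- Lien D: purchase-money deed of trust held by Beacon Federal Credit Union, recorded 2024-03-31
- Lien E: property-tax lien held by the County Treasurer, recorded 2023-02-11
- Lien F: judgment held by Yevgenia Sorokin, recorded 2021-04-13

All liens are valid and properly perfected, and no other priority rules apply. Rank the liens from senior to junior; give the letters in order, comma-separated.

A, B, F, C, D, E

Adjusting effective dates: D was recorded 148 days after the deed, outside the 60-day window, so it keeps its recording date.
As an HOA assessment lien, A is senior to every other lien.
Remaining liens by effective date: B (2021-02-08), F (2021-04-13), C (2021-06-08), E (2023-02-11), D (2024-03-31).
E would otherwise be senior to D, so under the subordination agreement E and D exchange positions.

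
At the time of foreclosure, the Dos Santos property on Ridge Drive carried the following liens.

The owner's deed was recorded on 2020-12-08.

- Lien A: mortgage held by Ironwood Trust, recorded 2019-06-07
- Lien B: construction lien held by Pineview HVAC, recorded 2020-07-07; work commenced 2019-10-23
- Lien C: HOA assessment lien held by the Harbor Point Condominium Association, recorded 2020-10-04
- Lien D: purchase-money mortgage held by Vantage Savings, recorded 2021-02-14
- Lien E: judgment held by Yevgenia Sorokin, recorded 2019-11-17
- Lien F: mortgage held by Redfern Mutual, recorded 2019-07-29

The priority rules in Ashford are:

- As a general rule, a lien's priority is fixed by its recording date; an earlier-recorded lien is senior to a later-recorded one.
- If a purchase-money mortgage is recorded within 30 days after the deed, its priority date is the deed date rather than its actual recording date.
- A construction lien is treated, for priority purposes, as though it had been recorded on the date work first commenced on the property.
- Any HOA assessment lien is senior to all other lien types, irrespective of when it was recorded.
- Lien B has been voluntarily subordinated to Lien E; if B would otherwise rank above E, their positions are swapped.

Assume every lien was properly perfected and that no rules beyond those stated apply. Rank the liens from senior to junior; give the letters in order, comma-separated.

C, A, F, E, B, D

Adjusting effective dates: B is treated as recorded 2019-10-23, the work-commencement date; D was recorded 68 days after the deed — beyond 30 days — so no relation-back applies.
C is an HOA assessment lien, so it outranks all other liens regardless of date.
Ordering the rest by effective date: A (2019-06-07), F (2019-07-29), B (2019-10-23), E (2019-11-17), D (2021-02-14).
B would otherwise be senior to E, so under the subordination agreement B and E exchange positions.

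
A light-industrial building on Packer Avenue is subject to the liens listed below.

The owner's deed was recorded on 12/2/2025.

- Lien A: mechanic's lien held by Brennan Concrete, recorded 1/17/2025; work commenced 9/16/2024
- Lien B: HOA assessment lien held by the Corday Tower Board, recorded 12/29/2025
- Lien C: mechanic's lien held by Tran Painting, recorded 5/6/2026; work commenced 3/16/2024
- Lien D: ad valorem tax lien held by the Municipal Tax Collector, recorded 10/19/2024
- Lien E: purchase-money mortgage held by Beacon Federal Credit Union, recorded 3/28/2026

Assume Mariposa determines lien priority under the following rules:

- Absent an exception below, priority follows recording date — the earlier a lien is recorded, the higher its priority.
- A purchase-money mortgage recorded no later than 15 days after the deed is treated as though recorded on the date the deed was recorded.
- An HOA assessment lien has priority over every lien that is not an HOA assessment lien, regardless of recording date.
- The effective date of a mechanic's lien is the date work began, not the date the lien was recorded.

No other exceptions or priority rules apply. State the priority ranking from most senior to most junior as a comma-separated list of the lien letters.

Effective dates: A relates back to 9/16/2024 (work commenced); C is treated as recorded 3/16/2024, the work-commencement date; E was recorded 116 days after the deed, outside the 15-day window, so it keeps its recording date.
As an HOA assessment lien, B is senior to every other lien.
Among the remaining liens, by effective date: C (3/16/2024), A (9/16/2024), D (10/19/2024), E (3/28/2026).

B, C, A, D, E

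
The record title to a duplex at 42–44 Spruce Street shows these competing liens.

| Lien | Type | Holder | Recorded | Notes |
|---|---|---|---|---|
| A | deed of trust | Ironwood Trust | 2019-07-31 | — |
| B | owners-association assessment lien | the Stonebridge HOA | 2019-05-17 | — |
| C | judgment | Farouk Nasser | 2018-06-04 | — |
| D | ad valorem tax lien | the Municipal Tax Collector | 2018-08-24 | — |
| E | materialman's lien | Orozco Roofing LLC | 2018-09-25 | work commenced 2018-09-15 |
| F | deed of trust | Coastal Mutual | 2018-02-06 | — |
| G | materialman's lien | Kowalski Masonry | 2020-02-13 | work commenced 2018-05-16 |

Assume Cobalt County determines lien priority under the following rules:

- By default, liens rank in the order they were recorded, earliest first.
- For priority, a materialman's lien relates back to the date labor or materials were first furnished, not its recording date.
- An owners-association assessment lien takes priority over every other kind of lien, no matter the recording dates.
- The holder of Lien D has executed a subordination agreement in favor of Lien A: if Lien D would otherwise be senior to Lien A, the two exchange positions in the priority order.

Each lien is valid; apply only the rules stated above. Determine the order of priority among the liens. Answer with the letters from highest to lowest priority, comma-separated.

B, F, G, C, A, E, D

Adjusting effective dates: E relates back to 2018-09-15 (work commenced); G's effective date is 2018-05-16, when work began.
B, as an owners-association assessment lien, has superpriority and ranks first.
The other liens, earliest effective date first: F (2018-02-06), G (2018-05-16), C (2018-06-04), D (2018-08-24), E (2018-09-15), A (2019-07-31).
D would otherwise be senior to A, so under the subordination agreement D and A exchange positions.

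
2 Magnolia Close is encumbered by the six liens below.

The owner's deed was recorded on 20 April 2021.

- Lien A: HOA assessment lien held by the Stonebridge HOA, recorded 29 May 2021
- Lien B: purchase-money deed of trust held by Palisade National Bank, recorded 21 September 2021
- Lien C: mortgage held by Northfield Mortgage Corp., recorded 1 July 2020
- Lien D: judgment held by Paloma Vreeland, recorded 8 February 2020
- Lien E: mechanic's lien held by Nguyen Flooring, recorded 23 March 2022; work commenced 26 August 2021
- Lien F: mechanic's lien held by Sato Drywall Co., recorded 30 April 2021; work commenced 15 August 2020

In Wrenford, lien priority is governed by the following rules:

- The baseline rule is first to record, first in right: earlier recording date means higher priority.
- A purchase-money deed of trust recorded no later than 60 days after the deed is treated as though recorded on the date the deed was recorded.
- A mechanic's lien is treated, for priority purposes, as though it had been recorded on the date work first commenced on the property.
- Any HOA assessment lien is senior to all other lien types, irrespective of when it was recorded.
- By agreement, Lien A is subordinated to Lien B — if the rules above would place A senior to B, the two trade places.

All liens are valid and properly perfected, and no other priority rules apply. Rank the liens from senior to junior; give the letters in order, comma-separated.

B, D, C, F, E, A

Effective dates: B missed the 60-day window (154 days after the deed), so its recording date stands; E relates back to 26 August 2021 (work commenced); F relates back to 15 August 2020 (work commenced).
A is an HOA assessment lien, so it outranks all other liens regardless of date.
Remaining liens by effective date: D (8 February 2020), C (1 July 2020), F (15 August 2020), E (26 August 2021), B (21 September 2021).
The subordination applies — A was senior to B — so A and B swap.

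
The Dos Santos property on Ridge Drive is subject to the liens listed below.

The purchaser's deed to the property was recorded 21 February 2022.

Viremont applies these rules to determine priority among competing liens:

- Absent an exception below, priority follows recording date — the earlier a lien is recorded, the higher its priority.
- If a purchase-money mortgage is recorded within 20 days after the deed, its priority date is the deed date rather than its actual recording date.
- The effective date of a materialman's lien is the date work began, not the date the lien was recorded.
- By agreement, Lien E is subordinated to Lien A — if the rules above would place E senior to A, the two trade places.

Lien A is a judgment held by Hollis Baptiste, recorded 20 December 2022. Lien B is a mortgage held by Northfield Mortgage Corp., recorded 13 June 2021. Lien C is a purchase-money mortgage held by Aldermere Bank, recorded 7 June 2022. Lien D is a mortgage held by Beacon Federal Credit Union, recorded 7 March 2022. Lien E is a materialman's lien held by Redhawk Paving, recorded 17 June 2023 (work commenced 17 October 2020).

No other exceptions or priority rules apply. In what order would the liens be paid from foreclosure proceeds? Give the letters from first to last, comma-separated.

A, B, D, C, E

First, effective dates: C missed the 20-day window (106 days after the deed), so its recording date stands; E is treated as recorded 17 October 2020, the work-commencement date.
Sorted by effective date: E (17 October 2020), B (13 June 2021), D (7 March 2022), C (7 June 2022), A (20 December 2022).
E is senior to A before the subordination, so the two trade places.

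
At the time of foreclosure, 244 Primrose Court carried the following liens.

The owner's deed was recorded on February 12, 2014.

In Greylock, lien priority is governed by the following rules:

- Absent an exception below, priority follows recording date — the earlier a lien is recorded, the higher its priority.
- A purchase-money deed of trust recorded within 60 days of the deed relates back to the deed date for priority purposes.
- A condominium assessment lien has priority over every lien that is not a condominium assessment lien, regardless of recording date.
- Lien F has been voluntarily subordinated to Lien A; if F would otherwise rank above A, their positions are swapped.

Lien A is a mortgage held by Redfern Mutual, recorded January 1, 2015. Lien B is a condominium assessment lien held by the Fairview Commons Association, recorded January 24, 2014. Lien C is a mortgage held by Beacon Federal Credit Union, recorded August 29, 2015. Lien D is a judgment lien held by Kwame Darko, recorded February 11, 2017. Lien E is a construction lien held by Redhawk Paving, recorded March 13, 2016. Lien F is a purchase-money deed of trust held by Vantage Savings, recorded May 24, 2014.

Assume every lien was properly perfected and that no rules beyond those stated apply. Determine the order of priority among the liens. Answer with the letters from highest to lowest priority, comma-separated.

Effective dates after the stated exceptions: F was recorded 101 days after the deed, outside the 60-day window, so it keeps its recording date.
B is a condominium assessment lien, so it outranks all other liens regardless of date.
Ordering the rest by effective date: F (May 24, 2014), A (January 1, 2015), C (August 29, 2015), E (March 13, 2016), D (February 11, 2017).
Because F would otherwise rank above A, the subordination swaps them.

B, A, F, C, E, D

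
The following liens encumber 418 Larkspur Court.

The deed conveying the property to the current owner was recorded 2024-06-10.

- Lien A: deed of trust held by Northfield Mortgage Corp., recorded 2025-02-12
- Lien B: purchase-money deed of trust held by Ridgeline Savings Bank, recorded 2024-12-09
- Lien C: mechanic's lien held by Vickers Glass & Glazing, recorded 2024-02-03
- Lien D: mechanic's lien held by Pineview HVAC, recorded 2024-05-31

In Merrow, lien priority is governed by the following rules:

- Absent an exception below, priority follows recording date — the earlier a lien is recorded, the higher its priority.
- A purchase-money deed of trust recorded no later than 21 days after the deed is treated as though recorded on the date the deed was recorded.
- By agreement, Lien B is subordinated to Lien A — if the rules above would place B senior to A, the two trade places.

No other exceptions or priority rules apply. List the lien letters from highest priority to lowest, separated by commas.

First, effective dates: B missed the 21-day window (182 days after the deed), so its recording date stands.
Ordering by effective date: C (2024-02-03), D (2024-05-31), B (2024-12-09), A (2025-02-12).
B would otherwise be senior to A, so under the subordination agreement B and A exchange positions.

C, D, A, B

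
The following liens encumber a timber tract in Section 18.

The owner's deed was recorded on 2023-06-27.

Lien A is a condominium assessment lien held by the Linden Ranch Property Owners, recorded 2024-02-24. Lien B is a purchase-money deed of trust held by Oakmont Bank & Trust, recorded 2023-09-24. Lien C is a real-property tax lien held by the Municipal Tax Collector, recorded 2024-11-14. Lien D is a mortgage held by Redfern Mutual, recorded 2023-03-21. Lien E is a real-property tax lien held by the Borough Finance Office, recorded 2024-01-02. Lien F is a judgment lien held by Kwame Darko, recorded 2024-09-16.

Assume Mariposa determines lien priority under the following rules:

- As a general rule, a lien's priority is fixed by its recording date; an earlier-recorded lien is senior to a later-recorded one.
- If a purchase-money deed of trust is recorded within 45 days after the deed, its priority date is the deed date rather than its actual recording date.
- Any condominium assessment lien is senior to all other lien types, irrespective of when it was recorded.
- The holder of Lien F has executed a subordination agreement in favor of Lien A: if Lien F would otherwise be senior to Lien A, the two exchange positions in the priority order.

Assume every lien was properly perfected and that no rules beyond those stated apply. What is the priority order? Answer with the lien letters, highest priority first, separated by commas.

A, D, B, E, F, C

First, effective dates: B missed the 45-day window (89 days after the deed), so its recording date stands.
A, as a condominium assessment lien, has superpriority and ranks first.
The other liens, earliest effective date first: D (2023-03-21), B (2023-09-24), E (2024-01-02), F (2024-09-16), C (2024-11-14).
F is already junior to A, so the subordination agreement changes nothing.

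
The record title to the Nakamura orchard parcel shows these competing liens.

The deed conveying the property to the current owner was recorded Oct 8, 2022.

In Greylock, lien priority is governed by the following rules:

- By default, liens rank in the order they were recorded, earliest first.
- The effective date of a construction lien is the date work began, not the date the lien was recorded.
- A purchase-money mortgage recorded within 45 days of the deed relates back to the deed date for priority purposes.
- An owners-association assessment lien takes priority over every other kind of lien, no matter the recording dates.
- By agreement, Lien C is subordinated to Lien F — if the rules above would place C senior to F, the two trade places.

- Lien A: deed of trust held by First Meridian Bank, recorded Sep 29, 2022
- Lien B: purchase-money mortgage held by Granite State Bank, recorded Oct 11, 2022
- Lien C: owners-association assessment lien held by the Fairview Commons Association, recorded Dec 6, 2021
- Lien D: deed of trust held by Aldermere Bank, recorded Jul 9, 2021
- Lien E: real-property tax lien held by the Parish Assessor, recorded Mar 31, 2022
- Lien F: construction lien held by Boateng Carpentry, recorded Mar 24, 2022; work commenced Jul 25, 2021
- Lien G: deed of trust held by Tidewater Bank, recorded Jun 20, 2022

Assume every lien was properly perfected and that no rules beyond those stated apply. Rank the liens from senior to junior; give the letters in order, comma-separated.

Effective dates: B relates back to the deed date Oct 8, 2022; F relates back to Jul 25, 2021 (work commenced).
As an owners-association assessment lien, C is senior to every other lien.
Ordering the rest by effective date: D (Jul 9, 2021), F (Jul 25, 2021), E (Mar 31, 2022), G (Jun 20, 2022), A (Sep 29, 2022), B (Oct 8, 2022).
C would otherwise be senior to F, so under the subordination agreement C and F exchange positions.

F, D, C, E, G, A, B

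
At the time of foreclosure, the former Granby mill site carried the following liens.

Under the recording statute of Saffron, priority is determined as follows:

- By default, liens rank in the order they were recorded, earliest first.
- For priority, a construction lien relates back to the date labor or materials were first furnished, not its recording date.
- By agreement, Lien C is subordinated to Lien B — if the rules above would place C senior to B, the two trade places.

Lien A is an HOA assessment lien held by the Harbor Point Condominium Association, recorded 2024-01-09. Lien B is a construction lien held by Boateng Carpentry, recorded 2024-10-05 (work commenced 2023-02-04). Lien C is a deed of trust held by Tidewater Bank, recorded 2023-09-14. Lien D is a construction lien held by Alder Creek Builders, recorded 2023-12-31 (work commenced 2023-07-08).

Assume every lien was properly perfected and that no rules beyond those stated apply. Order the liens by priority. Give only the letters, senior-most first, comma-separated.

Adjusting effective dates: B is treated as recorded 2023-02-04, the work-commencement date; D's effective date is 2023-07-08, when work began.
By effective date, earliest first: B (2023-02-04), D (2023-07-08), C (2023-09-14), A (2024-01-09).
C is already junior to B, so the subordination agreement changes nothing.

B, D, C, A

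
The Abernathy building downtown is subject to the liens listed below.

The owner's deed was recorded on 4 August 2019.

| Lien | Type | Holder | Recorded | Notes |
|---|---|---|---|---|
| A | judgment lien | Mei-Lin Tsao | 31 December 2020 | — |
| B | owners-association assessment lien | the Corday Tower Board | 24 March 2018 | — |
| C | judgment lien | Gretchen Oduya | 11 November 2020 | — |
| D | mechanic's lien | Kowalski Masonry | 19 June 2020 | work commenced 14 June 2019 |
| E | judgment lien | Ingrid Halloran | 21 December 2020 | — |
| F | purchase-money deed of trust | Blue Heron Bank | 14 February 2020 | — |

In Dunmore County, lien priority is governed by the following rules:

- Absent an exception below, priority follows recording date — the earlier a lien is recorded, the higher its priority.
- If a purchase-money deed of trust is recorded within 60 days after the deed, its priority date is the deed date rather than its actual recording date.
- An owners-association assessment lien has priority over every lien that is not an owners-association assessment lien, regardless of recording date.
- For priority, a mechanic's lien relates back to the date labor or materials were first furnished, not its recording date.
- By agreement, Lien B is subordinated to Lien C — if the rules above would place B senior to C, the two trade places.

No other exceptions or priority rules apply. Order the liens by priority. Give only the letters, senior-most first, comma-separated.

First, effective dates: D is treated as recorded 14 June 2019, the work-commencement date; F was recorded 194 days after the deed, outside the 60-day window, so it keeps its recording date.
B is an owners-association assessment lien and takes priority over every other lien.
Remaining liens by effective date: D (14 June 2019), F (14 February 2020), C (11 November 2020), E (21 December 2020), A (31 December 2020).
B would otherwise be senior to C, so under the subordination agreement B and C exchange positions.

C, D, F, B, E, A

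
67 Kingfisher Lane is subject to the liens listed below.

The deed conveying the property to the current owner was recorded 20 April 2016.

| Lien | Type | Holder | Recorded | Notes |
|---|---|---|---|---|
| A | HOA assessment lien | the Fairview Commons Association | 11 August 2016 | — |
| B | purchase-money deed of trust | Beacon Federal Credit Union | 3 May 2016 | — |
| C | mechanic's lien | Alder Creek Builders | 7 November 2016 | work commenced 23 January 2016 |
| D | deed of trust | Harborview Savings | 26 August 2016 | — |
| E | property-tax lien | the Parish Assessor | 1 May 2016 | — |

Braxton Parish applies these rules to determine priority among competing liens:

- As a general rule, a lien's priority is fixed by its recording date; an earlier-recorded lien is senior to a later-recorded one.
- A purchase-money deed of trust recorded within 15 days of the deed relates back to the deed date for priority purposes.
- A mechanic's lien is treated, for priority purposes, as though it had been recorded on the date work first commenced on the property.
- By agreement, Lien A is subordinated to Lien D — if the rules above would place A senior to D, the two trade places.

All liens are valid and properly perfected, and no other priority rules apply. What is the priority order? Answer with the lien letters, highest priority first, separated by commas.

C, B, E, D, A

Adjusting effective dates: B relates back to the deed date 20 April 2016; C is treated as recorded 23 January 2016, the work-commencement date.
By effective date, earliest first: C (23 January 2016), B (20 April 2016), E (1 May 2016), A (11 August 2016), D (26 August 2016).
Because A would otherwise rank above D, the subordination swaps them.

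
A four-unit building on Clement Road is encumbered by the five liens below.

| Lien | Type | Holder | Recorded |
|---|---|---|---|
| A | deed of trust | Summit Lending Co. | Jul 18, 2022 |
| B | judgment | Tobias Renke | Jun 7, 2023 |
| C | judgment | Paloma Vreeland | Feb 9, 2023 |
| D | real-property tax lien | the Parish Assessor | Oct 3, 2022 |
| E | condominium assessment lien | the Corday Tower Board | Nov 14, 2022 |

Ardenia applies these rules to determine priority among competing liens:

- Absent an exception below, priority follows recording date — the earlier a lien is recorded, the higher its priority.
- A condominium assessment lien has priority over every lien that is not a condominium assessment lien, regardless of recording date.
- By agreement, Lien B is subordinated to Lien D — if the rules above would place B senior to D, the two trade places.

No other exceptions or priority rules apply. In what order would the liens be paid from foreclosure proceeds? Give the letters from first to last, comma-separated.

E is a condominium assessment lien and takes priority over every other lien.
Among the remaining liens, by effective date: A (Jul 18, 2022), D (Oct 3, 2022), C (Feb 9, 2023), B (Jun 7, 2023).
B is already junior to D, so the subordination agreement changes nothing.

E, A, D, C, B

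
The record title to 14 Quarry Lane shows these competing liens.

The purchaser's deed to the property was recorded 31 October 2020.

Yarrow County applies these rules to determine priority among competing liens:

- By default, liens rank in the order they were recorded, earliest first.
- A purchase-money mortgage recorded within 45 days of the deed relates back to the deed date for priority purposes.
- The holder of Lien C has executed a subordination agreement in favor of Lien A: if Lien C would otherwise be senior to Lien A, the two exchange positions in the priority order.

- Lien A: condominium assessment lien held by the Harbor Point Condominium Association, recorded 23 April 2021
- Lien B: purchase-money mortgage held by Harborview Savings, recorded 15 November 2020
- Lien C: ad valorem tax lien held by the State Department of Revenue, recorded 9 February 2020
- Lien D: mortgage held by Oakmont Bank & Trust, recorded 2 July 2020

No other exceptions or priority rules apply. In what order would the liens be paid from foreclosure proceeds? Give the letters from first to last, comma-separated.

Effective dates after the stated exceptions: B was recorded within the 45-day window, so its effective date is the deed date 31 October 2020.
By effective date, earliest first: C (9 February 2020), D (2 July 2020), B (31 October 2020), A (23 April 2021).
Because C would otherwise rank above A, the subordination swaps them.

A, D, B, C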